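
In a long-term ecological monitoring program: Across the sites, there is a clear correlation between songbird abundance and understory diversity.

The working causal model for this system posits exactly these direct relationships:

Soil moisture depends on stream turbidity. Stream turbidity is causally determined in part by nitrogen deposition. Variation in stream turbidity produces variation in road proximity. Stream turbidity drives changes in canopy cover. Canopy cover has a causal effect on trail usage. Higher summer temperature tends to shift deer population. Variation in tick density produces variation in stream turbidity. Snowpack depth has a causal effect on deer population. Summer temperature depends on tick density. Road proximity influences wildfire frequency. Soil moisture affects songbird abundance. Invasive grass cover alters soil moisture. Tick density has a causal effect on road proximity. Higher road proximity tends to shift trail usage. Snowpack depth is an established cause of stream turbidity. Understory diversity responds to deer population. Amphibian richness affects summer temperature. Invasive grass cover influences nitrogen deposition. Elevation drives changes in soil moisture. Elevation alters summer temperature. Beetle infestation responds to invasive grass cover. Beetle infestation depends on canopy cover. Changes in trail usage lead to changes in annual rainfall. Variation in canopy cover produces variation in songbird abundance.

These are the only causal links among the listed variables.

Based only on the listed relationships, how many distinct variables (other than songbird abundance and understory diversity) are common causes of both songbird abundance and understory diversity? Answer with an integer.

The common causes are: elevation (to songbird abundance via elevation → soil moisture → songbird abundance; to understory diversity via elevation → summer temperature → deer population → understory diversity); snowpack depth (to songbird abundance via snowpack depth → stream turbidity → soil moisture → songbird abundance; to understory diversity via snowpack depth → deer population → understory diversity); tick density (to songbird abundance via tick density → stream turbidity → soil moisture → songbird abundance; to understory diversity via tick density → summer temperature → deer population → understory diversity).
Every other variable lacks a causal path to at least one of songbird abundance and understory diversity.

3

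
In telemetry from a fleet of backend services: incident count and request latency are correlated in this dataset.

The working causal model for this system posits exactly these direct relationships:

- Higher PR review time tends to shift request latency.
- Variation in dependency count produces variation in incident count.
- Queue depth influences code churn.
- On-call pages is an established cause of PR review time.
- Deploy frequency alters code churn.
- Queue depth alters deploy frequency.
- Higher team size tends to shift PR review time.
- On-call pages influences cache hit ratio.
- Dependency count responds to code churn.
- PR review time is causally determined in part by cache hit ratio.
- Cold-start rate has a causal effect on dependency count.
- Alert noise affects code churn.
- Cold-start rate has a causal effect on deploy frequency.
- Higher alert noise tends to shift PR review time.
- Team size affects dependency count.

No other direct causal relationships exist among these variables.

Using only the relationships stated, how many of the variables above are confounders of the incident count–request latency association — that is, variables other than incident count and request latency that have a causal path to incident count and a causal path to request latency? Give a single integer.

2

The common causes are: alert noise (to incident count via alert noise → code churn → dependency count → incident count; to request latency via alert noise → PR review time → request latency); team size (to incident count via team size → dependency count → incident count; to request latency via team size → PR review time → request latency).
Every other variable lacks a causal path to at least one of incident count and request latency.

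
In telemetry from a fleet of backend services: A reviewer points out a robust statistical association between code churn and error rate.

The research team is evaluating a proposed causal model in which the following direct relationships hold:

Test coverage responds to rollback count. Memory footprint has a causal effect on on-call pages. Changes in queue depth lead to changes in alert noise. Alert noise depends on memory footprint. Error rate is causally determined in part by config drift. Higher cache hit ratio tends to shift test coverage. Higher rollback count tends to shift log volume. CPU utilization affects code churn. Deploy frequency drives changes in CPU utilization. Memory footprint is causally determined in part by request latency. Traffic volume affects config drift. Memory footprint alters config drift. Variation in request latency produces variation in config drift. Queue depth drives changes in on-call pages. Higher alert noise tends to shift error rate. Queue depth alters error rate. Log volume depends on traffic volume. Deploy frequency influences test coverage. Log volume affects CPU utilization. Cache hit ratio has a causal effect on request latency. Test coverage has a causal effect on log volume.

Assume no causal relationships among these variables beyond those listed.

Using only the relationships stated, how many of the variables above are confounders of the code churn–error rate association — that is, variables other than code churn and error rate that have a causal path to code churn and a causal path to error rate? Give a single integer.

The common causes are: cache hit ratio (to code churn via cache hit ratio → test coverage → log volume → CPU utilization → code churn; to error rate via cache hit ratio → request latency → config drift → error rate); traffic volume (to code churn via traffic volume → log volume → CPU utilization → code churn; to error rate via traffic volume → config drift → error rate).
Every other variable lacks a causal path to at least one of code churn and error rate.

2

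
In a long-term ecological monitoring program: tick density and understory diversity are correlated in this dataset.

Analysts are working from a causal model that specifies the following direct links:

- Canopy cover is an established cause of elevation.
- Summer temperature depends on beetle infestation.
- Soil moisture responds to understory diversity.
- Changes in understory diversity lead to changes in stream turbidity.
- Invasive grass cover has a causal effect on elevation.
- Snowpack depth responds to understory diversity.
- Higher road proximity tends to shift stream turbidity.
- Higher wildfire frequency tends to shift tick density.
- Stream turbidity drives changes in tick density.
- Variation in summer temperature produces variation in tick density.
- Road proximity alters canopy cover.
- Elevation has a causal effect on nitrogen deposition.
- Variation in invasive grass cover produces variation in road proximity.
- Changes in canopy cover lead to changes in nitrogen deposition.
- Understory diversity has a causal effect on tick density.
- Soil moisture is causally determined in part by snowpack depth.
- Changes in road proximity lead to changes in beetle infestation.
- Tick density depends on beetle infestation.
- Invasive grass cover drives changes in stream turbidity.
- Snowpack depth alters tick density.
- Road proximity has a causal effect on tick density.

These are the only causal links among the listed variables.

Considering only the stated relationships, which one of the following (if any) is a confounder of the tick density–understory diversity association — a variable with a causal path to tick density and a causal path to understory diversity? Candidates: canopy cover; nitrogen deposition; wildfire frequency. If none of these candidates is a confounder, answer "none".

none

None of the listed candidates has causal paths to both tick density and understory diversity in the stated relationships, so none is a common cause.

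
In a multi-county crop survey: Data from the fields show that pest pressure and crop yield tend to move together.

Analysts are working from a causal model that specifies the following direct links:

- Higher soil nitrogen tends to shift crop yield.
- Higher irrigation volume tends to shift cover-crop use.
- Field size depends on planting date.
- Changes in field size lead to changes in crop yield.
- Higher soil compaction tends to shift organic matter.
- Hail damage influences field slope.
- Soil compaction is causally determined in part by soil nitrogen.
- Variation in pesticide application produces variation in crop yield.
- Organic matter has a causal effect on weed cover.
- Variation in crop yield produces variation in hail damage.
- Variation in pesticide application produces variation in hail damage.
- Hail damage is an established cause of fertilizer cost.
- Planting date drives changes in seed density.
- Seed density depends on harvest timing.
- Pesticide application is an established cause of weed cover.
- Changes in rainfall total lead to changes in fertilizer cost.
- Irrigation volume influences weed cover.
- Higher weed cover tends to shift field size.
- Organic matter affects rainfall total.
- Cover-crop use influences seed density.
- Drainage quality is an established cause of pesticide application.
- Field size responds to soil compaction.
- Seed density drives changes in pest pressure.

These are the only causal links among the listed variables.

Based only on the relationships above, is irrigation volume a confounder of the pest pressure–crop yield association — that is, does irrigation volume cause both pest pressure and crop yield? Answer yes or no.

yes

Irrigation volume has a causal path to pest pressure (irrigation volume → cover-crop use → seed density → pest pressure) and to crop yield (irrigation volume → weed cover → field size → crop yield), so it is a common cause of both — a confounder.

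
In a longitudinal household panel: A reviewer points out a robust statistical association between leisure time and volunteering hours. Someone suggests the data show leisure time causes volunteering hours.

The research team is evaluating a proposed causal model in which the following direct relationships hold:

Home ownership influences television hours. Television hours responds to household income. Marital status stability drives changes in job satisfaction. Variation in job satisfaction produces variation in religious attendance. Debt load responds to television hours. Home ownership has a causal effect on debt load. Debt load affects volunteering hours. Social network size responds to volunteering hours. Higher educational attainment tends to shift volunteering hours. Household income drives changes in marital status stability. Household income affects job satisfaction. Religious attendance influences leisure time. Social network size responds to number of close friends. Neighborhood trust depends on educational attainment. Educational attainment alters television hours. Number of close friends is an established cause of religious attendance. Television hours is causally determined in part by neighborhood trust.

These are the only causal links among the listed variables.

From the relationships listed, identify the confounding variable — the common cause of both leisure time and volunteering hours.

Household income has a causal path to leisure time (household income → job satisfaction → religious attendance → leisure time) and a separate causal path to volunteering hours (household income → television hours → debt load → volunteering hours), so it is a common cause of both.
No stated relationship gives leisure time a causal route to volunteering hours, so the correlation is explained by the shared upstream cause rather than a direct effect.

household income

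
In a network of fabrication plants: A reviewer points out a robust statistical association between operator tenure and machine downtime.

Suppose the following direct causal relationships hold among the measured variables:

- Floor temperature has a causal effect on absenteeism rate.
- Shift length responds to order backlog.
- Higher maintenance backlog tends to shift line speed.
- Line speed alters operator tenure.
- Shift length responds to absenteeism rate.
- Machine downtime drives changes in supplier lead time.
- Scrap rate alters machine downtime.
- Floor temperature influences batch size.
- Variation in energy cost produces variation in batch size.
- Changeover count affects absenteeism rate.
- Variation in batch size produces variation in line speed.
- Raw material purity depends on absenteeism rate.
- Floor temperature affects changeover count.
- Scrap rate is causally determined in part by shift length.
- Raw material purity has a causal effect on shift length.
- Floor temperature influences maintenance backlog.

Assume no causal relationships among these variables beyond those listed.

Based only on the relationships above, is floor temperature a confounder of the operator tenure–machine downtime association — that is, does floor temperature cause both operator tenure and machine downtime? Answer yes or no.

Floor temperature has a causal path to operator tenure (floor temperature → batch size → line speed → operator tenure) and to machine downtime (floor temperature → absenteeism rate → shift length → scrap rate → machine downtime), so it is a common cause of both — a confounder.

yes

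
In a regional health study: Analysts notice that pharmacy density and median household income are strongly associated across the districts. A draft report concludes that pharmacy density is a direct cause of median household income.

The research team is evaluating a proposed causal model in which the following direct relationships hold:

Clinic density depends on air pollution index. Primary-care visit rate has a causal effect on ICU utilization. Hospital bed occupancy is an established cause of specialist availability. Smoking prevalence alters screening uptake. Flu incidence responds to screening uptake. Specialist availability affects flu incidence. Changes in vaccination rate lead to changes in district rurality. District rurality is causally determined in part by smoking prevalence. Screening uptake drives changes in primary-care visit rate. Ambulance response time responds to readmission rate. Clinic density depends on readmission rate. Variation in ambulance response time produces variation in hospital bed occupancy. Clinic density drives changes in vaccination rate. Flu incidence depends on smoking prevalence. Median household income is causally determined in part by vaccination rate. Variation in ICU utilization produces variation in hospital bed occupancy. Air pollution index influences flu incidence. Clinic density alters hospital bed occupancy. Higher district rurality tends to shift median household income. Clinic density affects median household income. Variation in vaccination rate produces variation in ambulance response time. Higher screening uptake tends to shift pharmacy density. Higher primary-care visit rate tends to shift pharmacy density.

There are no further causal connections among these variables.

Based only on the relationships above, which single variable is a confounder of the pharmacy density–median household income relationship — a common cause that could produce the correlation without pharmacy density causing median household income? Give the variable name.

smoking prevalence

Smoking prevalence has a causal path to pharmacy density (smoking prevalence → screening uptake → pharmacy density) and a separate causal path to median household income (smoking prevalence → district rurality → median household income), so it is a common cause of both.
No stated relationship gives pharmacy density a causal route to median household income, so the correlation is explained by the shared upstream cause rather than a direct effect.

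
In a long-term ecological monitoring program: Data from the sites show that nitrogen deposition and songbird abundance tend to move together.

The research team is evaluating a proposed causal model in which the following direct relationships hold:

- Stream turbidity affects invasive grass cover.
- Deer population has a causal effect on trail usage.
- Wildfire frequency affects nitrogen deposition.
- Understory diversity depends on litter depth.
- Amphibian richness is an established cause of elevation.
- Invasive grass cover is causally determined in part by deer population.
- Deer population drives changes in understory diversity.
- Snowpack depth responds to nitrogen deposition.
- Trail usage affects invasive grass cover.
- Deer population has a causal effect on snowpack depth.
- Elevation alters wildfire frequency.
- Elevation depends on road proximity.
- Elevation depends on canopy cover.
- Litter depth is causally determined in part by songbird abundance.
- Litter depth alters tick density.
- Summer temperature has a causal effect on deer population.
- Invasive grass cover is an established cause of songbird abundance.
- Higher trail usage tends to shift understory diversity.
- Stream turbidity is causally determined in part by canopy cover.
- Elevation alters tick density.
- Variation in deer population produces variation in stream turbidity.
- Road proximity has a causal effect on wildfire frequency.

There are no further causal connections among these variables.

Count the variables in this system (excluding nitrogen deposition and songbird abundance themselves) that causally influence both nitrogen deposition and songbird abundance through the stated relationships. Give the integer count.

1

The common causes are: canopy cover (to nitrogen deposition via canopy cover → elevation → wildfire frequency → nitrogen deposition; to songbird abundance via canopy cover → stream turbidity → invasive grass cover → songbird abundance).
Every other variable lacks a causal path to at least one of nitrogen deposition and songbird abundance.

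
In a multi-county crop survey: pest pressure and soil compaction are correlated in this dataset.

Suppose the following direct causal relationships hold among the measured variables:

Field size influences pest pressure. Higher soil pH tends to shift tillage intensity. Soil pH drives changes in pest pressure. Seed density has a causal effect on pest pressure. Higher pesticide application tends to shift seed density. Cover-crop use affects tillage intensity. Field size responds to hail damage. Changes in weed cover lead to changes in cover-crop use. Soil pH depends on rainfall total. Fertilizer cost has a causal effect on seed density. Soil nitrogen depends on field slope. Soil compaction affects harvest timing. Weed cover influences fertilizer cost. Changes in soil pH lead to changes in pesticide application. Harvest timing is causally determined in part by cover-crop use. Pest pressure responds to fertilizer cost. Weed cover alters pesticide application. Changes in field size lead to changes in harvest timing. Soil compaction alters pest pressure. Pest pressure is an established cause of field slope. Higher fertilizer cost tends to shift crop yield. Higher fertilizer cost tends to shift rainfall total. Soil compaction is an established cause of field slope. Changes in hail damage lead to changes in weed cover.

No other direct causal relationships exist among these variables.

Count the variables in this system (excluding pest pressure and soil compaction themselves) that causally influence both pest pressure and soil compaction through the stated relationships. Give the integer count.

No listed variable has a causal path to both pest pressure and soil compaction, so there are no common causes.

0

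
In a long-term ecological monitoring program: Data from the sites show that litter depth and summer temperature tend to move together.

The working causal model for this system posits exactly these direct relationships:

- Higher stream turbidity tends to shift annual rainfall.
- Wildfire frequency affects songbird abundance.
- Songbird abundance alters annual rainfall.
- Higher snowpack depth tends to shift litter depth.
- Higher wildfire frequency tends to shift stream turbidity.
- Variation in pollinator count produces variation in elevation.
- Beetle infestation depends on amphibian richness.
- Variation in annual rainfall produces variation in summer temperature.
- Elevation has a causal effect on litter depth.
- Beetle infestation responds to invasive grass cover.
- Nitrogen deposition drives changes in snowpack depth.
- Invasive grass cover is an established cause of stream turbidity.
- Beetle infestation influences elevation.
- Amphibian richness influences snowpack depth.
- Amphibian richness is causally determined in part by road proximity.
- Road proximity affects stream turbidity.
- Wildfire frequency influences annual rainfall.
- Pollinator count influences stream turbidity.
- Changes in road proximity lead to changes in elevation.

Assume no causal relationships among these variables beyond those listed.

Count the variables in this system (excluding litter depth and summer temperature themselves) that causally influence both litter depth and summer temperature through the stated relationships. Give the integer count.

The common causes are: invasive grass cover (to litter depth via invasive grass cover → beetle infestation → elevation → litter depth; to summer temperature via invasive grass cover → stream turbidity → annual rainfall → summer temperature); pollinator count (to litter depth via pollinator count → elevation → litter depth; to summer temperature via pollinator count → stream turbidity → annual rainfall → summer temperature); road proximity (to litter depth via road proximity → elevation → litter depth; to summer temperature via road proximity → stream turbidity → annual rainfall → summer temperature).
Every other variable lacks a causal path to at least one of litter depth and summer temperature.

3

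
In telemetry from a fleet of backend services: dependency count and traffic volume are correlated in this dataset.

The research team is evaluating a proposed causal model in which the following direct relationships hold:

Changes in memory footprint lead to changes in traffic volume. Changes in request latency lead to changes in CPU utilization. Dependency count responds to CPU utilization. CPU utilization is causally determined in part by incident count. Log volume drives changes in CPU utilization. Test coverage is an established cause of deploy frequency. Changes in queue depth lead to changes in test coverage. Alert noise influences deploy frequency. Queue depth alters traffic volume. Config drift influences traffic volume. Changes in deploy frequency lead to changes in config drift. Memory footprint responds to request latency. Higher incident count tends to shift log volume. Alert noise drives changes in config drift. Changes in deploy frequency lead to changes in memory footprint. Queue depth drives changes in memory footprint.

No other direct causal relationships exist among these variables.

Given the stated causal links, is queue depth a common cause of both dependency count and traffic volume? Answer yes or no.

Queue depth has no stated causal path to dependency count. A confounder must cause both variables, so queue depth does not qualify.

no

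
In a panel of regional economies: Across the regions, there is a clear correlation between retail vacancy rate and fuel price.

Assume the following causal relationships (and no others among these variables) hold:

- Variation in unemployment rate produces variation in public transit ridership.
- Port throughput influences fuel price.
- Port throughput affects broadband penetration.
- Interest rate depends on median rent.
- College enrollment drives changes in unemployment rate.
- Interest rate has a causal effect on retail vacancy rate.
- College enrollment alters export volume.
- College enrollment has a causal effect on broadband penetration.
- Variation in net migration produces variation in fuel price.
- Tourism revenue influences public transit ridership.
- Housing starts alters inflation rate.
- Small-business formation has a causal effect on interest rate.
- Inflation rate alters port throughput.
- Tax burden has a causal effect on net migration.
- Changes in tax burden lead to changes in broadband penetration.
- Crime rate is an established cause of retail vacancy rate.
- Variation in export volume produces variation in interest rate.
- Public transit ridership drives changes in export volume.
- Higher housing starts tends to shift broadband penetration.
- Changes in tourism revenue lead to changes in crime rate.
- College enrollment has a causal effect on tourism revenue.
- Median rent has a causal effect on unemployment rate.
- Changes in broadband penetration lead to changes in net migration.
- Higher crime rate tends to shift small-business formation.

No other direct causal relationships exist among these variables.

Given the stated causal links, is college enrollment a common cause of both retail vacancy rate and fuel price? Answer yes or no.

yes

College enrollment has a causal path to retail vacancy rate (college enrollment → tourism revenue → crime rate → retail vacancy rate) and to fuel price (college enrollment → broadband penetration → net migration → fuel price), so it is a common cause of both — a confounder.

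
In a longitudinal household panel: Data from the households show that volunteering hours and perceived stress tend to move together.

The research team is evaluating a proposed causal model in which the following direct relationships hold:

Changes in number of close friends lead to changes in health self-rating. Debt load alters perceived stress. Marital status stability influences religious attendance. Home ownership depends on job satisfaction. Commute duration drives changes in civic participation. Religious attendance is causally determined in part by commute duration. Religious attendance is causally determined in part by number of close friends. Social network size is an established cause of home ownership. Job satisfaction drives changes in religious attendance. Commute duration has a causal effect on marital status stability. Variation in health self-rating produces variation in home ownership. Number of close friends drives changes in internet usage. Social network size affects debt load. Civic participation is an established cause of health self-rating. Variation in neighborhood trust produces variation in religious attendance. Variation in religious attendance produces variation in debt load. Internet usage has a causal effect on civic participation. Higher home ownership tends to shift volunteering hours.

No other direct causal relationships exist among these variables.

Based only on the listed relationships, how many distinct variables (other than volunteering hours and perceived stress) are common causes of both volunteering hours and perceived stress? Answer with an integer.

The common causes are: commute duration (to volunteering hours via commute duration → civic participation → health self-rating → home ownership → volunteering hours; to perceived stress via commute duration → religious attendance → debt load → perceived stress); job satisfaction (to volunteering hours via job satisfaction → home ownership → volunteering hours; to perceived stress via job satisfaction → religious attendance → debt load → perceived stress); number of close friends (to volunteering hours via number of close friends → health self-rating → home ownership → volunteering hours; to perceived stress via number of close friends → religious attendance → debt load → perceived stress); social network size (to volunteering hours via social network size → home ownership → volunteering hours; to perceived stress via social network size → debt load → perceived stress).
Every other variable lacks a causal path to at least one of volunteering hours and perceived stress.

4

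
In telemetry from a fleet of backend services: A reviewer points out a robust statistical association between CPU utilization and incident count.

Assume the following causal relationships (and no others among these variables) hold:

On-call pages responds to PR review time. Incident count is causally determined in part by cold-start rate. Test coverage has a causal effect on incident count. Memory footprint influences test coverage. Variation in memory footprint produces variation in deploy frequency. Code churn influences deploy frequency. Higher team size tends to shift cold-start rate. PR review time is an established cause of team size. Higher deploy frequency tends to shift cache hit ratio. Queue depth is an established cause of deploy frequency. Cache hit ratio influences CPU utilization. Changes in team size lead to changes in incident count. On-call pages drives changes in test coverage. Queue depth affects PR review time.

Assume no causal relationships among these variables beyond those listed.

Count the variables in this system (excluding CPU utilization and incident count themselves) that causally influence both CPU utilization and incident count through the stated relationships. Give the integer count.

2

The common causes are: memory footprint (to CPU utilization via memory footprint → deploy frequency → cache hit ratio → CPU utilization; to incident count via memory footprint → test coverage → incident count); queue depth (to CPU utilization via queue depth → deploy frequency → cache hit ratio → CPU utilization; to incident count via queue depth → PR review time → team size → incident count).
Every other variable lacks a causal path to at least one of CPU utilization and incident count.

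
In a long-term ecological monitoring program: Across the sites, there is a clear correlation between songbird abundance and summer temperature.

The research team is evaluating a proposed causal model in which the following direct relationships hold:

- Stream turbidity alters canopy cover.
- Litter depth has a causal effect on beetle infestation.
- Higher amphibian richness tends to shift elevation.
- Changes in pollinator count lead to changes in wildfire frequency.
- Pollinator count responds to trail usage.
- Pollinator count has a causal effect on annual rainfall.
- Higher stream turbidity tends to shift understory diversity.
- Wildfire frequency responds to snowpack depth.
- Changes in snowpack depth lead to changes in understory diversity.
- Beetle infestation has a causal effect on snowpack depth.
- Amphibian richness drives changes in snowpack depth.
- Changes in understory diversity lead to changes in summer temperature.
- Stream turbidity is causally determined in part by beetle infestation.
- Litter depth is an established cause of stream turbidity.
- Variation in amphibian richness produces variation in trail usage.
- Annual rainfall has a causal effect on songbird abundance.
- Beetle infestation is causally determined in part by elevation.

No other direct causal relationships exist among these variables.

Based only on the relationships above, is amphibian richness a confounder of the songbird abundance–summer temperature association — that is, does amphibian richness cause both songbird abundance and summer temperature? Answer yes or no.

yes

Amphibian richness has a causal path to songbird abundance (amphibian richness → trail usage → pollinator count → annual rainfall → songbird abundance) and to summer temperature (amphibian richness → snowpack depth → understory diversity → summer temperature), so it is a common cause of both — a confounder.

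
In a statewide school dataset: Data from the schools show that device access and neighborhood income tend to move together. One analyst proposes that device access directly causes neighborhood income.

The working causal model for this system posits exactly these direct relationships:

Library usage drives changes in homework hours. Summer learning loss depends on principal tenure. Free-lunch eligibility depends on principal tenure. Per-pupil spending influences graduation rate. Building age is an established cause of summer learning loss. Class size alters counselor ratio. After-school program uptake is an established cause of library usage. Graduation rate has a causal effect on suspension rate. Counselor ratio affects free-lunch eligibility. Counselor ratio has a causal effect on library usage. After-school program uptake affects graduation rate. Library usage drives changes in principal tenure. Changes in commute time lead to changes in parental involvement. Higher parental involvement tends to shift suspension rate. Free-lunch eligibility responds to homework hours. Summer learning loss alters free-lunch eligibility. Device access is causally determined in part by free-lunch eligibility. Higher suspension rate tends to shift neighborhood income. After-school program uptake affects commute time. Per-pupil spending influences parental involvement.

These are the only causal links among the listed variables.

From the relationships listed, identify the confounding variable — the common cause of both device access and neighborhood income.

After-school program uptake has a causal path to device access (after-school program uptake → library usage → principal tenure → free-lunch eligibility → device access) and a separate causal path to neighborhood income (after-school program uptake → graduation rate → suspension rate → neighborhood income), so it is a common cause of both.
No stated relationship gives device access a causal route to neighborhood income, so the correlation is explained by the shared upstream cause rather than a direct effect.

after-school program uptake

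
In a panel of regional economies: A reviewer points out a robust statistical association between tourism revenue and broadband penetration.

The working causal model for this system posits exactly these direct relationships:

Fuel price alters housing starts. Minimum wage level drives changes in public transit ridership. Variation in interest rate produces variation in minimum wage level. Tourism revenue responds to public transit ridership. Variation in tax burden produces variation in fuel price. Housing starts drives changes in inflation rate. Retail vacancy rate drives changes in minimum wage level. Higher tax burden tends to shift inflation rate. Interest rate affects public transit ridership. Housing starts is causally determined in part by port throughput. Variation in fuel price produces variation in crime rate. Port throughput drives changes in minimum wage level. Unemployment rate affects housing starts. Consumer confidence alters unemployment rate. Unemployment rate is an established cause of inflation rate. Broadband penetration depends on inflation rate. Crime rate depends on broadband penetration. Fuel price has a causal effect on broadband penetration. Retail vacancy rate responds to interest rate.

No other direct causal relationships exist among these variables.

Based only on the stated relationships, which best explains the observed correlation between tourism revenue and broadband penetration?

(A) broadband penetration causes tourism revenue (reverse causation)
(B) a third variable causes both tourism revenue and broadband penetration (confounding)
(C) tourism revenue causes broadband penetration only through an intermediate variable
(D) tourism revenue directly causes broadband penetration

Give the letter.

Port throughput causes tourism revenue (port throughput → minimum wage level → public transit ridership → tourism revenue) and broadband penetration (port throughput → housing starts → inflation rate → broadband penetration) — a common cause creating the correlation.
There is no stated path from tourism revenue to broadband penetration or from broadband penetration to tourism revenue, so neither direct nor reverse causation applies.

B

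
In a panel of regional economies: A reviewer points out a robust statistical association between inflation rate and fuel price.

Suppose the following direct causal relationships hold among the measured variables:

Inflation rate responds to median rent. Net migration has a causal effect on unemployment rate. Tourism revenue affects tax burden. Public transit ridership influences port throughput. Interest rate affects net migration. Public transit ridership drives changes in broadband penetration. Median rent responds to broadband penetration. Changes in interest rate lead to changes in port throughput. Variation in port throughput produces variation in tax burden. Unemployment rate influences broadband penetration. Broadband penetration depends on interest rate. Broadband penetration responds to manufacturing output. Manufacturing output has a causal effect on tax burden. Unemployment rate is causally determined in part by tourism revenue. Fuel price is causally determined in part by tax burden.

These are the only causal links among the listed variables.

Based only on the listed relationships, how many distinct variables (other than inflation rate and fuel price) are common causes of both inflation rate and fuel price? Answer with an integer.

The common causes are: interest rate (to inflation rate via interest rate → broadband penetration → median rent → inflation rate; to fuel price via interest rate → port throughput → tax burden → fuel price); manufacturing output (to inflation rate via manufacturing output → broadband penetration → median rent → inflation rate; to fuel price via manufacturing output → tax burden → fuel price); public transit ridership (to inflation rate via public transit ridership → broadband penetration → median rent → inflation rate; to fuel price via public transit ridership → port throughput → tax burden → fuel price); tourism revenue (to inflation rate via tourism revenue → unemployment rate → broadband penetration → median rent → inflation rate; to fuel price via tourism revenue → tax burden → fuel price).
Every other variable lacks a causal path to at least one of inflation rate and fuel price.

4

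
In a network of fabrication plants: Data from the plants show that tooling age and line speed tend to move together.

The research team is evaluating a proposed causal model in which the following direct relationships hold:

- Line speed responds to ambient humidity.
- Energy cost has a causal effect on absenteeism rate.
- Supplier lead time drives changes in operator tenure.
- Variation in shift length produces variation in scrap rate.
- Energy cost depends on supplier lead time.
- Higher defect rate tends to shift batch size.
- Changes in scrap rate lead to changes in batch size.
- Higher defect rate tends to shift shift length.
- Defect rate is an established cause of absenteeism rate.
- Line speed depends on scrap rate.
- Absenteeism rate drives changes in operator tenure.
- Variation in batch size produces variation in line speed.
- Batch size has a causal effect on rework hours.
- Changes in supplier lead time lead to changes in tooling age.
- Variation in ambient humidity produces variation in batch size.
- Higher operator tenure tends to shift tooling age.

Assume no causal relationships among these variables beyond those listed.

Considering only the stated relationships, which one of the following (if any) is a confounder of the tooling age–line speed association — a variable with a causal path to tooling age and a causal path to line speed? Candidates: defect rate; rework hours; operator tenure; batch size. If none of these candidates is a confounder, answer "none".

defect rate

Defect rate causes tooling age (defect rate → absenteeism rate → operator tenure → tooling age) and also causes line speed (defect rate → batch size → line speed); it is a common cause of both.
Each of the other candidates lacks a causal path to at least one of tooling age and line speed, so they do not confound the relationship.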